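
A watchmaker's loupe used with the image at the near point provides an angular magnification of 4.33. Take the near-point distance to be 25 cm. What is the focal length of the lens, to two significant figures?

7.5 cm

For the image at the near point, M = 1 + D/f.
f = D/(M - 1) = 25/(4.33 - 1) = 7.508 cm.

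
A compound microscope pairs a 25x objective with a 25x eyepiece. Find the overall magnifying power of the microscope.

The overall magnification of a compound microscope is the product of the objective and eyepiece magnifications:
M = M_obj x M_eye = 25 x 25 = 625.

625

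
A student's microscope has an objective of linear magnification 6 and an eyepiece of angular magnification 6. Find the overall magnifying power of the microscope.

The overall magnification of a compound microscope is the product of the objective and eyepiece magnifications:
M = M_obj x M_eye = 6 x 6 = 36.

36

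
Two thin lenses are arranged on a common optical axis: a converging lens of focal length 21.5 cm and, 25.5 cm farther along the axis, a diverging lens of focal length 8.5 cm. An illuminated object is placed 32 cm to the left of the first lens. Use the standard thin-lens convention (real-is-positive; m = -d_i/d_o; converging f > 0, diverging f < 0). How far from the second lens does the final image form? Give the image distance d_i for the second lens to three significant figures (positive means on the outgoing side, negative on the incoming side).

Lens 1: 1/d_i1 = 1/f_1 - 1/d_o1 = 1/21.5 - 1/32 = 0.01526 cm^-1, so d_i1 = 65.524 cm.
Since 65.524 cm > 25.5 cm, the first image lies past the second lens and serves as a virtual object: d_o2 = L - d_i1 = -40.024 cm.
Lens 2: 1/d_i2 = 1/f_2 - 1/d_o2 = 1/(-8.5) - 1/(-40.024) = -0.09266 cm^-1, so d_i2 = -10.792 cm.

-10.8 cm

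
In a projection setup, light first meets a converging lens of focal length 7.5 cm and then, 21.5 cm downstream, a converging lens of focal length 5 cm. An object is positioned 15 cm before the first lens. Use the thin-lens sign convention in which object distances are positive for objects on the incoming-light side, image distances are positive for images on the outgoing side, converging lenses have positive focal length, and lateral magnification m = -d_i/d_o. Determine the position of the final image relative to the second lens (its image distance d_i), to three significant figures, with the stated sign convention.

21.7 cm

Lens 1: 1/d_i1 = 1/f_1 - 1/d_o1 = 1/7.5 - 1/15 = 0.06667 cm^-1, so d_i1 = 15.000 cm.
Object distance for lens 2: d_o2 = 21.5 - 15.000 = 6.500 cm.
Lens 2: 1/d_i2 = 1/f_2 - 1/d_o2 = 1/5 - 1/(6.500) = 0.04615 cm^-1, so d_i2 = 21.667 cm.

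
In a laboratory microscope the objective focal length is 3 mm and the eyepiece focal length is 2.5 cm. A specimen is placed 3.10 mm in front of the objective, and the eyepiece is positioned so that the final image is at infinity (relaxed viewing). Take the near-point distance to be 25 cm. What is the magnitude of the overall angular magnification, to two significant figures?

Convert to cm: f_obj = 3 mm = 0.3 cm; d_o = 3.10 mm = 0.31 cm.
Objective: 1/d_i = 1/f_obj - 1/d_o = 1/0.3 - 1/0.31 = 0.10753 cm^-1, so d_i = 9.300 cm.
m_obj = -d_i/d_o = -9.300/0.31 = -30.000.
Eyepiece angular magnification (image at infinity): M_eye = D/f_e = 25/2.5 = 10.000.
Overall M = m_obj x M_eye = (-30.000)(10.000) = -300.00.
|M| = 300.00.

300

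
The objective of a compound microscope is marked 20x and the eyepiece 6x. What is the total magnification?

120

The overall magnification of a compound microscope is the product of the objective and eyepiece magnifications:
M = M_obj x M_eye = 20 x 6 = 120.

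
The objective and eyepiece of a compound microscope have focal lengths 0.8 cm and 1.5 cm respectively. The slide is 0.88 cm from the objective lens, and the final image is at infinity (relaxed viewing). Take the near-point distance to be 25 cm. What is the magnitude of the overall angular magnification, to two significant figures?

170

Objective: 1/d_i = 1/f_obj - 1/d_o = 1/0.8 - 1/0.88 = 0.11364 cm^-1, so d_i = 8.800 cm.
m_obj = -d_i/d_o = -8.800/0.88 = -10.000.
Eyepiece angular magnification (image at infinity): M_eye = D/f_e = 25/1.5 = 16.667.
Overall M = m_obj x M_eye = (-10.000)(16.667) = -166.67.
|M| = 166.67.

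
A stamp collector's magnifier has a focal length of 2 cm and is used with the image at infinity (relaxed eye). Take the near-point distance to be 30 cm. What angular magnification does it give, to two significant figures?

M = D/f = 30/2 = 15.000.

15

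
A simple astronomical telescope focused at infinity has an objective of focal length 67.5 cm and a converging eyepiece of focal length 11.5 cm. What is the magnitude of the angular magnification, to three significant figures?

|M| = f_obj/|f_eye| = 67.5/11.5 = 5.870.

5.87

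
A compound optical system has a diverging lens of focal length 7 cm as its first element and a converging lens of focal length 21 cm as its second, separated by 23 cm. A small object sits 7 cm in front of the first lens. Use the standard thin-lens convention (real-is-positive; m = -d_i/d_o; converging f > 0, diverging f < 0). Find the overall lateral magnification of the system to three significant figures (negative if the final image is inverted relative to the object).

-1.91

First lens: d_i1 = 1/(1/(-7) - 1/7) = -3.500 cm.
m_1 = -(-3.500)/7 = 0.5000.
With d_i1 < 0 the first image is virtual and lies on the object side; the object distance for lens 2 is d_o2 = 23 - (-3.500) = 26.500 cm.
Second lens: d_i2 = 1/(1/21 - 1/(26.500)) = 101.182 cm.
m_2 = -(101.182)/(26.500) = -3.8182.
Overall magnification: m = m_1 m_2 = -1.9091.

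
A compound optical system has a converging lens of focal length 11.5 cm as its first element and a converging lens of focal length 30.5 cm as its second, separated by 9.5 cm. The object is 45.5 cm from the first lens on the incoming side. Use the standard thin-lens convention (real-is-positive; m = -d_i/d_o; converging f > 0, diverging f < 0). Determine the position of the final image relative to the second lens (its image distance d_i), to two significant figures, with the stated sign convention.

Lens 1: 1/d_i1 = 1/f_1 - 1/d_o1 = 1/11.5 - 1/45.5 = 0.06498 cm^-1, so d_i1 = 15.390 cm.
This image would form 15.390 cm past lens 1, i.e. 5.890 cm beyond lens 2, so it is a virtual object for lens 2: d_o2 = 9.5 - 15.390 = -5.890 cm.
Lens 2: 1/d_i2 = 1/f_2 - 1/d_o2 = 1/30.5 - 1/(-5.890) = 0.20257 cm^-1, so d_i2 = 4.936 cm.

4.9 cm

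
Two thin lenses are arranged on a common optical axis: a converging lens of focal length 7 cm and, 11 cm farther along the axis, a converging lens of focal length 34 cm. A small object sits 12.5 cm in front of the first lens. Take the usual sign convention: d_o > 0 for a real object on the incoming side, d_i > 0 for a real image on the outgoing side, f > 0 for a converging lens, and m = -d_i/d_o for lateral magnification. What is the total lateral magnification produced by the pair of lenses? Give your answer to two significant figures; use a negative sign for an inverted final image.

-1.1

Lens 1: 1/d_i1 = 1/f_1 - 1/d_o1 = 1/7 - 1/12.5 = 0.06286 cm^-1, so d_i1 = 15.909 cm.
m_1 = -(15.909)/12.5 = -1.2727.
Since 15.909 cm > 11 cm, the first image lies past the second lens and serves as a virtual object: d_o2 = L - d_i1 = -4.909 cm.
Lens 2: 1/d_i2 = 1/f_2 - 1/d_o2 = 1/34 - 1/(-4.909) = 0.23312 cm^-1, so d_i2 = 4.290 cm.
m_2 = -(4.290)/(-4.909) = 0.8738.
Overall magnification: m = m_1 m_2 = -1.1121.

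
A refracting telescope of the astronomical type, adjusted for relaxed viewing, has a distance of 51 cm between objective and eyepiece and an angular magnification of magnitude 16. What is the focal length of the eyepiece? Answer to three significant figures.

3.00 cm

In normal adjustment the tube length equals f_obj + f_eye and |M| = f_obj/f_eye.
So f_obj = 16 f_eye and 16 f_eye + f_eye = 51 cm, giving f_eye = 51/17 = 3.000 cm and f_obj = 48.000 cm.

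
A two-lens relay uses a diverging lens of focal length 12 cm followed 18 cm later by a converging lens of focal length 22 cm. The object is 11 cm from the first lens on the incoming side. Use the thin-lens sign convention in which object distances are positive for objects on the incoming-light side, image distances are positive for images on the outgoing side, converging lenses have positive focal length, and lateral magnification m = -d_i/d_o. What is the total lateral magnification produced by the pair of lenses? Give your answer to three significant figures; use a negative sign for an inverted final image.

-6.60

First lens: d_i1 = 1/(1/(-12) - 1/11) = -5.739 cm.
m_1 = -(-5.739)/11 = 0.5217.
The intermediate image is virtual, 5.739 cm to the left of lens 1, so d_o2 = L - d_i1 = 18 - (-5.739) = 23.739 cm.
Second lens: d_i2 = 1/(1/22 - 1/(23.739)) = 300.300 cm.
m_2 = -(300.300)/(23.739) = -12.6500.
The system's lateral magnification is m_1 m_2 = (0.5217)(-12.6500) = -6.6000.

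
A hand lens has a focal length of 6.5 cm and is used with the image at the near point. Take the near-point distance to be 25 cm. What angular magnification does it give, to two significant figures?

M = 1 + D/f = 1 + 25/6.5 = 4.846.

4.8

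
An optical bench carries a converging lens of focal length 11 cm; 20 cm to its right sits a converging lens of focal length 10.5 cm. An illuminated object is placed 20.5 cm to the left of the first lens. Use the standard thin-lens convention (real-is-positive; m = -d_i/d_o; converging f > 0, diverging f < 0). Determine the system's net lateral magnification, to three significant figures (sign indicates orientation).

-0.854

Lens 1: 1/d_i1 = 1/f_1 - 1/d_o1 = 1/11 - 1/20.5 = 0.04213 cm^-1, so d_i1 = 23.737 cm.
m_1 = -(23.737)/20.5 = -1.1579.
Since 23.737 cm > 20 cm, the first image lies past the second lens and serves as a virtual object: d_o2 = L - d_i1 = -3.737 cm.
Lens 2: 1/d_i2 = 1/f_2 - 1/d_o2 = 1/10.5 - 1/(-3.737) = 0.36284 cm^-1, so d_i2 = 2.756 cm.
m_2 = -(2.756)/(-3.737) = 0.7375.
Total m = m_1 x m_2 = (-1.1579)(0.7375) = -0.8540.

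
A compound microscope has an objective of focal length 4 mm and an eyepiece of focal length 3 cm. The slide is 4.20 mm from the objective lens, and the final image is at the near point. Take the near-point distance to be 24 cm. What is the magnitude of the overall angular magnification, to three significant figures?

Convert to cm: f_obj = 4 mm = 0.4 cm; d_o = 4.20 mm = 0.42 cm.
Objective: 1/d_i = 1/f_obj - 1/d_o = 1/0.4 - 1/0.42 = 0.11905 cm^-1, so d_i = 8.400 cm.
m_obj = -d_i/d_o = -8.400/0.42 = -20.000.
Eyepiece angular magnification (image at near point): M_eye = 1 + D/f_e = 1 + 24/3 = 9.000.
Overall M = m_obj x M_eye = (-20.000)(9.000) = -180.00.
|M| = 180.00.

180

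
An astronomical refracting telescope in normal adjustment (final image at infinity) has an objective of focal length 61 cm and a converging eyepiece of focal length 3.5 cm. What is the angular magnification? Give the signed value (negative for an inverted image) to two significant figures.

-17

M = -f_obj/f_eye = -61/(3.5) = -17.429.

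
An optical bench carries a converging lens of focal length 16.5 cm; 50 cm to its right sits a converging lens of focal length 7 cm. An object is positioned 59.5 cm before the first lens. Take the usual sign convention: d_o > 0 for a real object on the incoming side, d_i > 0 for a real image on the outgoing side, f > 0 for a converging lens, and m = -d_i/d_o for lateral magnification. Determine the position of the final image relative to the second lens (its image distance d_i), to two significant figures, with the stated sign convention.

First lens: d_i1 = 1/(1/16.5 - 1/59.5) = 22.831 cm.
The intermediate image is 22.831 cm to the right of lens 1, so d_o2 = L - d_i1 = 50 - 22.831 = 27.169 cm.
Second lens: d_i2 = 1/(1/7 - 1/(27.169)) = 9.430 cm.

9.4 cm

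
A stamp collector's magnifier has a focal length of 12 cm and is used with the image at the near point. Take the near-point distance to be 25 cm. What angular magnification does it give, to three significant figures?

M = 1 + D/f = 1 + 25/12 = 3.083.

3.08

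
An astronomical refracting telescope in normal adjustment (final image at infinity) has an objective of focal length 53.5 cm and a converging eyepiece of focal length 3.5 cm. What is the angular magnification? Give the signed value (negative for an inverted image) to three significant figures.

M = -f_obj/f_eye = -53.5/(3.5) = -15.286.

-15.3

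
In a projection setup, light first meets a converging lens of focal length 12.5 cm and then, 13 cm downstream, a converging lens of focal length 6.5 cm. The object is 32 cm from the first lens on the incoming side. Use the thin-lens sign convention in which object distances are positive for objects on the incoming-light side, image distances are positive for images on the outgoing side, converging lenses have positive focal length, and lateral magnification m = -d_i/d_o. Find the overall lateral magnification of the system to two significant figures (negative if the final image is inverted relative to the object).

-0.30

Lens 1: 1/d_i1 = 1/f_1 - 1/d_o1 = 1/12.5 - 1/32 = 0.04875 cm^-1, so d_i1 = 20.513 cm.
m_1 = -(20.513)/32 = -0.6410.
Since 20.513 cm > 13 cm, the first image lies past the second lens and serves as a virtual object: d_o2 = L - d_i1 = -7.513 cm.
Lens 2: 1/d_i2 = 1/f_2 - 1/d_o2 = 1/6.5 - 1/(-7.513) = 0.28695 cm^-1, so d_i2 = 3.485 cm.
m_2 = -(3.485)/(-7.513) = 0.4639.
Total m = m_1 x m_2 = (-0.6410)(0.4639) = -0.2973.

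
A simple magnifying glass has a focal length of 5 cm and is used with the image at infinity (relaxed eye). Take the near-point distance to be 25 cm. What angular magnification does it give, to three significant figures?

M = D/f = 25/5 = 5.000.

5.00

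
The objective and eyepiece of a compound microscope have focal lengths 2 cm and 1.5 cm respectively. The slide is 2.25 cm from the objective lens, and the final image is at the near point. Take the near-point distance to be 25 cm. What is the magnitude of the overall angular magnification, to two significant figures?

Objective: 1/d_i = 1/f_obj - 1/d_o = 1/2 - 1/2.25 = 0.05556 cm^-1, so d_i = 18.000 cm.
m_obj = -d_i/d_o = -18.000/2.25 = -8.000.
Eyepiece angular magnification (image at near point): M_eye = 1 + D/f_e = 1 + 25/1.5 = 17.667.
Overall M = m_obj x M_eye = (-8.000)(17.667) = -141.33.
|M| = 141.33.

140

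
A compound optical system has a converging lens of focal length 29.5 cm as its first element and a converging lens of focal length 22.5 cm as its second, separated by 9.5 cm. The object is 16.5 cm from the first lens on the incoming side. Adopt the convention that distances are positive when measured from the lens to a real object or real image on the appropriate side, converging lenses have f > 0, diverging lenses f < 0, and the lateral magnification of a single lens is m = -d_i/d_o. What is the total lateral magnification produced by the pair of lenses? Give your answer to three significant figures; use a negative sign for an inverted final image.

-2.09

Lens 1: 1/d_i1 = 1/f_1 - 1/d_o1 = 1/29.5 - 1/16.5 = -0.02671 cm^-1, so d_i1 = -37.442 cm.
m_1 = -(-37.442)/16.5 = 2.2692.
The intermediate image is virtual, 37.442 cm to the left of lens 1, so d_o2 = L - d_i1 = 9.5 - (-37.442) = 46.942 cm.
Lens 2: 1/d_i2 = 1/f_2 - 1/d_o2 = 1/22.5 - 1/(46.942) = 0.02314 cm^-1, so d_i2 = 43.212 cm.
m_2 = -(43.212)/(46.942) = -0.9205.
The system's lateral magnification is m_1 m_2 = (2.2692)(-0.9205) = -2.0889.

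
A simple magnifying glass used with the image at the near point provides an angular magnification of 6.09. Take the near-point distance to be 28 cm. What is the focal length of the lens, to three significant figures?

For the image at the near point, M = 1 + D/f.
f = D/(M - 1) = 28/(6.09 - 1) = 5.501 cm.

5.50 cm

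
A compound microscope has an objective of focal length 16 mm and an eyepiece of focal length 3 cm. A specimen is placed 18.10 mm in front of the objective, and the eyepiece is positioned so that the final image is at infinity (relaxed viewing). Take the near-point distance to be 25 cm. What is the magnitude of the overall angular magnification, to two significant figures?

Convert to cm: f_obj = 16 mm = 1.6 cm; d_o = 18.10 mm = 1.81 cm.
Objective: 1/d_i = 1/f_obj - 1/d_o = 1/1.6 - 1/1.81 = 0.07251 cm^-1, so d_i = 13.790 cm.
m_obj = -d_i/d_o = -13.790/1.81 = -7.619.
Eyepiece angular magnification (image at infinity): M_eye = D/f_e = 25/3 = 8.333.
Overall M = m_obj x M_eye = (-7.619)(8.333) = -63.49.
|M| = 63.49.

63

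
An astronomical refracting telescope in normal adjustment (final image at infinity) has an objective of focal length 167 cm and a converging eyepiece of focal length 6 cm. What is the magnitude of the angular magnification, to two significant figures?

|M| = f_obj/|f_eye| = 167/6 = 27.833.

28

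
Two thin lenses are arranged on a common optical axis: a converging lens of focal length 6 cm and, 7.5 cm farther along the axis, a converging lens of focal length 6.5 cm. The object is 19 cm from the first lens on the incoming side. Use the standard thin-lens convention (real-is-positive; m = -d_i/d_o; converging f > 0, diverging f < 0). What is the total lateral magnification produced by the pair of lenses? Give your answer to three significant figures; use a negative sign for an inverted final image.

-0.386

Lens 1: 1/d_i1 = 1/f_1 - 1/d_o1 = 1/6 - 1/19 = 0.11404 cm^-1, so d_i1 = 8.769 cm.
m_1 = -(8.769)/19 = -0.4615.
This image would form 8.769 cm past lens 1, i.e. 1.269 cm beyond lens 2, so it is a virtual object for lens 2: d_o2 = 7.5 - 8.769 = -1.269 cm.
Lens 2: 1/d_i2 = 1/f_2 - 1/d_o2 = 1/6.5 - 1/(-1.269) = 0.94172 cm^-1, so d_i2 = 1.062 cm.
m_2 = -(1.062)/(-1.269) = 0.8366.
Total m = m_1 x m_2 = (-0.4615)(0.8366) = -0.3861.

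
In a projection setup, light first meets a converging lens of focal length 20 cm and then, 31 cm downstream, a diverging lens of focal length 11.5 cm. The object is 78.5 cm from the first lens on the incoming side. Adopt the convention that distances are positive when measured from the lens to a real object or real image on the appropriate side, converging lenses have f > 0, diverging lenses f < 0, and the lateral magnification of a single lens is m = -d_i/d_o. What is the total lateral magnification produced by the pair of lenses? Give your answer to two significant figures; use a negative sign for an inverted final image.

-0.25

Lens 1: 1/d_i1 = 1/f_1 - 1/d_o1 = 1/20 - 1/78.5 = 0.03726 cm^-1, so d_i1 = 26.838 cm.
m_1 = -(26.838)/78.5 = -0.3419.
The intermediate image is 26.838 cm to the right of lens 1, so d_o2 = L - d_i1 = 31 - 26.838 = 4.162 cm.
Lens 2: 1/d_i2 = 1/f_2 - 1/d_o2 = 1/(-11.5) - 1/(4.162) = -0.32720 cm^-1, so d_i2 = -3.056 cm.
m_2 = -(-3.056)/(4.162) = 0.7342.
Overall magnification: m = m_1 m_2 = -0.2510.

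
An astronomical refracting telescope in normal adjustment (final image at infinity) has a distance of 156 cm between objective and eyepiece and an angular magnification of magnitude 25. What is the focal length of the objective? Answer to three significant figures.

In normal adjustment the tube length equals f_obj + f_eye and |M| = f_obj/f_eye.
So f_obj = 25 f_eye and 25 f_eye + f_eye = 156 cm, giving f_eye = 156/26 = 6.000 cm and f_obj = 150.000 cm.

150 cm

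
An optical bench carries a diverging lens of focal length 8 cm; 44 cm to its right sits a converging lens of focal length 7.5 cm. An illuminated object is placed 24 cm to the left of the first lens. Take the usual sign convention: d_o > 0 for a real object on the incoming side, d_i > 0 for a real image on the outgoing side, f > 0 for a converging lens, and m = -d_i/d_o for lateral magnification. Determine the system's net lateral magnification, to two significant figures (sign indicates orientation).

First lens: d_i1 = 1/(1/(-8) - 1/24) = -6.000 cm.
m_1 = -(-6.000)/24 = 0.2500.
The intermediate image is virtual, 6.000 cm to the left of lens 1, so d_o2 = L - d_i1 = 44 - (-6.000) = 50.000 cm.
Second lens: d_i2 = 1/(1/7.5 - 1/(50.000)) = 8.824 cm.
m_2 = -(8.824)/(50.000) = -0.1765.
The system's lateral magnification is m_1 m_2 = (0.2500)(-0.1765) = -0.0441.

-0.044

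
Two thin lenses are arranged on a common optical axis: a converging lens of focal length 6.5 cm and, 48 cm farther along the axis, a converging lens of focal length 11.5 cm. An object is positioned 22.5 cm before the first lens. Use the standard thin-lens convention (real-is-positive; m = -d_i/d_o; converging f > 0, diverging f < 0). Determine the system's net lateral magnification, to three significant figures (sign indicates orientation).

Lens 1: 1/d_i1 = 1/f_1 - 1/d_o1 = 1/6.5 - 1/22.5 = 0.10940 cm^-1, so d_i1 = 9.141 cm.
m_1 = -(9.141)/22.5 = -0.4062.
Object distance for lens 2: d_o2 = 48 - 9.141 = 38.859 cm.
Lens 2: 1/d_i2 = 1/f_2 - 1/d_o2 = 1/11.5 - 1/(38.859) = 0.06122 cm^-1, so d_i2 = 16.334 cm.
m_2 = -(16.334)/(38.859) = -0.4203.
The system's lateral magnification is m_1 m_2 = (-0.4062)(-0.4203) = 0.1708.

0.171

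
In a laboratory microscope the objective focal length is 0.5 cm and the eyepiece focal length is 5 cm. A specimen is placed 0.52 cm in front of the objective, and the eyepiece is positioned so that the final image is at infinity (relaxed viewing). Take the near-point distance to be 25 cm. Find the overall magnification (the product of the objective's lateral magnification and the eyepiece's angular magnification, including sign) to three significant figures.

Objective: 1/d_i = 1/f_obj - 1/d_o = 1/0.5 - 1/0.52 = 0.07692 cm^-1, so d_i = 13.000 cm.
m_obj = -d_i/d_o = -13.000/0.52 = -25.000.
Eyepiece angular magnification (image at infinity): M_eye = D/f_e = 25/5 = 5.000.
Overall M = m_obj x M_eye = (-25.000)(5.000) = -125.00.

-125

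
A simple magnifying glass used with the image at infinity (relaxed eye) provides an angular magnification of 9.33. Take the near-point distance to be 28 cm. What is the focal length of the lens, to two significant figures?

For the image at infinity, M = D/f.
f = D/M = 28/9.33 = 3.001 cm.

3.0 cm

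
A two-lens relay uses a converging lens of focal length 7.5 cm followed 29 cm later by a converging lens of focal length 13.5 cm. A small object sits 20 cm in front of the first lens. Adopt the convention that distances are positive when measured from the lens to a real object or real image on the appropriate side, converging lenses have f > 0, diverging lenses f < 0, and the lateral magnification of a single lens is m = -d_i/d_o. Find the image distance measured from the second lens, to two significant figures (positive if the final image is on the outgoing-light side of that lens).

Applying the thin-lens equation to the first lens, 1/7.5 = 1/20 + 1/d_i1, which gives d_i1 = 12.000 cm.
Object distance for lens 2: d_o2 = 29 - 12.000 = 17.000 cm.
Applying the thin-lens equation again with f_2 = 13.5 cm and d_o2 = 17.000 cm gives d_i2 = 65.571 cm.

66 cm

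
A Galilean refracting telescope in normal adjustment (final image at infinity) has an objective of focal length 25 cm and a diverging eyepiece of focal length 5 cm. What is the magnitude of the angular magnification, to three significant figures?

|M| = f_obj/|f_eye| = 25/5 = 5.000.

5.00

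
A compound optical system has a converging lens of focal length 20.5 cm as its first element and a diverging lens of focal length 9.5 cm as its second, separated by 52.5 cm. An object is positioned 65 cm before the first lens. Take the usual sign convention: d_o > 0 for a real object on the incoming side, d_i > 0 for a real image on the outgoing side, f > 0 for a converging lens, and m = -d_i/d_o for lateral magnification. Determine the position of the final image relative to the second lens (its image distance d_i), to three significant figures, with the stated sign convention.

-6.68 cm

Applying the thin-lens equation to the first lens, 1/20.5 = 1/65 + 1/d_i1, which gives d_i1 = 29.944 cm.
That image sits 22.556 cm in front of the second lens, so d_o2 = 22.556 cm.
Applying the thin-lens equation again with f_2 = -9.5 cm and d_o2 = 22.556 cm gives d_i2 = -6.685 cm.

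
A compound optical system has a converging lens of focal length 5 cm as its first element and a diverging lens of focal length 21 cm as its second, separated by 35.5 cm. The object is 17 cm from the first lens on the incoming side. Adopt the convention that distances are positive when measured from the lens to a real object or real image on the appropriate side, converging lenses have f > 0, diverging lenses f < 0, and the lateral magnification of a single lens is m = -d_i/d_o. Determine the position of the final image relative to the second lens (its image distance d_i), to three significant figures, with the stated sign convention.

-12.1 cm

Lens 1: 1/d_i1 = 1/f_1 - 1/d_o1 = 1/5 - 1/17 = 0.14118 cm^-1, so d_i1 = 7.083 cm.
The intermediate image is 7.083 cm to the right of lens 1, so d_o2 = L - d_i1 = 35.5 - 7.083 = 28.417 cm.
Lens 2: 1/d_i2 = 1/f_2 - 1/d_o2 = 1/(-21) - 1/(28.417) = -0.08281 cm^-1, so d_i2 = -12.076 cm.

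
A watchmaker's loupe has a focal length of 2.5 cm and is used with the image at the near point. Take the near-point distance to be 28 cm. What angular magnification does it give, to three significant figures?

12.2

M = 1 + D/f = 1 + 28/2.5 = 12.200.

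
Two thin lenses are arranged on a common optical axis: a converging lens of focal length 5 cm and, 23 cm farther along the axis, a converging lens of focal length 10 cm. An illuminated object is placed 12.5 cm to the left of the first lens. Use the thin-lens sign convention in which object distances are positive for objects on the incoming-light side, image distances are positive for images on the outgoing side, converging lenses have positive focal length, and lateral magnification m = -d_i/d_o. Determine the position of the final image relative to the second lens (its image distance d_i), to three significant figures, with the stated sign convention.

31.4 cm

Lens 1: 1/d_i1 = 1/f_1 - 1/d_o1 = 1/5 - 1/12.5 = 0.12000 cm^-1, so d_i1 = 8.333 cm.
That image sits 14.667 cm in front of the second lens, so d_o2 = 14.667 cm.
Lens 2: 1/d_i2 = 1/f_2 - 1/d_o2 = 1/10 - 1/(14.667) = 0.03182 cm^-1, so d_i2 = 31.429 cm.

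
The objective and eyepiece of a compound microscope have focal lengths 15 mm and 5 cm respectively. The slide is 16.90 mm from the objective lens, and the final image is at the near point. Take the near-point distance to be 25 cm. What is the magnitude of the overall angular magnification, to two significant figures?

47

Convert to cm: f_obj = 15 mm = 1.5 cm; d_o = 16.90 mm = 1.69 cm.
Objective: 1/d_i = 1/f_obj - 1/d_o = 1/1.5 - 1/1.69 = 0.07495 cm^-1, so d_i = 13.342 cm.
m_obj = -d_i/d_o = -13.342/1.69 = -7.895.
Eyepiece angular magnification (image at near point): M_eye = 1 + D/f_e = 1 + 25/5 = 6.000.
Overall M = m_obj x M_eye = (-7.895)(6.000) = -47.37.
|M| = 47.37.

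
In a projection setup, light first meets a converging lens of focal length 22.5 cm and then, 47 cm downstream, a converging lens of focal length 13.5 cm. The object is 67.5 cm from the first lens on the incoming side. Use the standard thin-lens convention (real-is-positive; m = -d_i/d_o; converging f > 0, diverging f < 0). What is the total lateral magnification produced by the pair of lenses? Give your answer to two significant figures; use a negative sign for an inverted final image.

-27

Applying the thin-lens equation to the first lens, 1/22.5 = 1/67.5 + 1/d_i1, which gives d_i1 = 33.750 cm.
Its lateral magnification is m_1 = -d_i1/d_o1 = -(33.750)/67.5 = -0.5000.
The intermediate image is 33.750 cm to the right of lens 1, so d_o2 = L - d_i1 = 47 - 33.750 = 13.250 cm.
Applying the thin-lens equation again with f_2 = 13.5 cm and d_o2 = 13.250 cm gives d_i2 = -715.500 cm.
m_2 = -(-715.500)/(13.250) = 54.0000.
The system's lateral magnification is m_1 m_2 = (-0.5000)(54.0000) = -27.0000.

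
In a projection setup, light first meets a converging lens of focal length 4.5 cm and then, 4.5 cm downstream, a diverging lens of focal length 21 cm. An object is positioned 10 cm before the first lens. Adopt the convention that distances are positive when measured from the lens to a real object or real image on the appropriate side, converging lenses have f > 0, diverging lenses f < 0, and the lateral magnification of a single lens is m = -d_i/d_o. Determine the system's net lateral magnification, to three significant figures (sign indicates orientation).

Applying the thin-lens equation to the first lens, 1/4.5 = 1/10 + 1/d_i1, which gives d_i1 = 8.182 cm.
Its lateral magnification is m_1 = -d_i1/d_o1 = -(8.182)/10 = -0.8182.
Since 8.182 cm > 4.5 cm, the first image lies past the second lens and serves as a virtual object: d_o2 = L - d_i1 = -3.682 cm.
Applying the thin-lens equation again with f_2 = -21 cm and d_o2 = -3.682 cm gives d_i2 = 4.465 cm.
m_2 = -(4.465)/(-3.682) = 1.2126.
The system's lateral magnification is m_1 m_2 = (-0.8182)(1.2126) = -0.9921.

-0.992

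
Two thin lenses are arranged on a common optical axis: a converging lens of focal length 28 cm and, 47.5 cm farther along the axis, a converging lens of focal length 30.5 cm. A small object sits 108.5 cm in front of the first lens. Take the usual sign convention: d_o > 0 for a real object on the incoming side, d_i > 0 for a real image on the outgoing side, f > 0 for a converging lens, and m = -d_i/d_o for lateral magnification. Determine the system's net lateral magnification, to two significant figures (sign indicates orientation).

-0.51

First lens: d_i1 = 1/(1/28 - 1/108.5) = 37.739 cm.
m_1 = -(37.739)/108.5 = -0.3478.
Object distance for lens 2: d_o2 = 47.5 - 37.739 = 9.761 cm.
Second lens: d_i2 = 1/(1/30.5 - 1/(9.761)) = -14.355 cm.
m_2 = -(-14.355)/(9.761) = 1.4706.
The system's lateral magnification is m_1 m_2 = (-0.3478)(1.4706) = -0.5115.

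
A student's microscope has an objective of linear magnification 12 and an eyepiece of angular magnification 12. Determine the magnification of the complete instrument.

The overall magnification of a compound microscope is the product of the objective and eyepiece magnifications:
M = M_obj x M_eye = 12 x 12 = 144.

144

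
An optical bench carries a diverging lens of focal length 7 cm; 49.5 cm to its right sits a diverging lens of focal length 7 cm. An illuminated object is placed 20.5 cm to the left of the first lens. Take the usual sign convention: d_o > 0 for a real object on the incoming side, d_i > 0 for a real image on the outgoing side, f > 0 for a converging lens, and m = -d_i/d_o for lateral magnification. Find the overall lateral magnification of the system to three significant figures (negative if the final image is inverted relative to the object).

0.0289

Applying the thin-lens equation to the first lens, 1/(-7) = 1/20.5 + 1/d_i1, which gives d_i1 = -5.218 cm.
Its lateral magnification is m_1 = -d_i1/d_o1 = -(-5.218)/20.5 = 0.2545.
With d_i1 < 0 the first image is virtual and lies on the object side; the object distance for lens 2 is d_o2 = 49.5 - (-5.218) = 54.718 cm.
Applying the thin-lens equation again with f_2 = -7 cm and d_o2 = 54.718 cm gives d_i2 = -6.206 cm.
m_2 = -(-6.206)/(54.718) = 0.1134.
Total m = m_1 x m_2 = (0.2545)(0.1134) = 0.0289.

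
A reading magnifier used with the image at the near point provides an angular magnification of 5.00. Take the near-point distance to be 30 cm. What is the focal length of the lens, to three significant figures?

7.50 cm

For the image at the near point, M = 1 + D/f.
f = D/(M - 1) = 30/(5.0 - 1) = 7.500 cm.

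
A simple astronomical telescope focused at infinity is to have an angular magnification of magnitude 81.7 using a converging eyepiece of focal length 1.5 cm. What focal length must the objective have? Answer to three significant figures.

|M| = f_obj/|f_eye|, so f_obj = |M| x |f_eye| = 81.7 x 1.5 = 122.550 cm.

123 cm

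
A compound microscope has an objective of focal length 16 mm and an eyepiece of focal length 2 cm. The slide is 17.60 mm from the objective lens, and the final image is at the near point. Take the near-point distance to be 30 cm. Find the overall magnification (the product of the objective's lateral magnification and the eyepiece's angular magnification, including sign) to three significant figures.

Convert to cm: f_obj = 16 mm = 1.6 cm; d_o = 17.60 mm = 1.76 cm.
Objective: 1/d_i = 1/f_obj - 1/d_o = 1/1.6 - 1/1.76 = 0.05682 cm^-1, so d_i = 17.600 cm.
m_obj = -d_i/d_o = -17.600/1.76 = -10.000.
Eyepiece angular magnification (image at near point): M_eye = 1 + D/f_e = 1 + 30/2 = 16.000.
Overall M = m_obj x M_eye = (-10.000)(16.000) = -160.00.

-160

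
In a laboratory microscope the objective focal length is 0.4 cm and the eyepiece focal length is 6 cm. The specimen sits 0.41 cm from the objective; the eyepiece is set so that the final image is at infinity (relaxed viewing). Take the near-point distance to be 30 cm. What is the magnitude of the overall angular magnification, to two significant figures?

200

Objective: 1/d_i = 1/f_obj - 1/d_o = 1/0.4 - 1/0.41 = 0.06098 cm^-1, so d_i = 16.400 cm.
m_obj = -d_i/d_o = -16.400/0.41 = -40.000.
Eyepiece angular magnification (image at infinity): M_eye = D/f_e = 30/6 = 5.000.
Overall M = m_obj x M_eye = (-40.000)(5.000) = -200.00.
|M| = 200.00.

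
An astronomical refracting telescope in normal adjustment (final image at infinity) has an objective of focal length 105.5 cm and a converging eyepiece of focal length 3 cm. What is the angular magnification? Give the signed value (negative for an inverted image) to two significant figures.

-35

M = -f_obj/f_eye = -105.5/(3) = -35.167.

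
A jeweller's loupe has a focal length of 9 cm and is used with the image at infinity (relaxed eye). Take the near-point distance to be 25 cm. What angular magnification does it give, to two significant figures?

M = D/f = 25/9 = 2.778.

2.8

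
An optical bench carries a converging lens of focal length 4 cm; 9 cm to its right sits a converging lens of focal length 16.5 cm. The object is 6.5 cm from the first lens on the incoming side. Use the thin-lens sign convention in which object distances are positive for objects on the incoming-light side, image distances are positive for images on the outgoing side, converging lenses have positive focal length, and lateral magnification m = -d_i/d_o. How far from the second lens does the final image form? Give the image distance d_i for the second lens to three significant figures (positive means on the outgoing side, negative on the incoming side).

1.29 cm

Applying the thin-lens equation to the first lens, 1/4 = 1/6.5 + 1/d_i1, which gives d_i1 = 10.400 cm.
This image would form 10.400 cm past lens 1, i.e. 1.400 cm beyond lens 2, so it is a virtual object for lens 2: d_o2 = 9 - 10.400 = -1.400 cm.
Applying the thin-lens equation again with f_2 = 16.5 cm and d_o2 = -1.400 cm gives d_i2 = 1.291 cm.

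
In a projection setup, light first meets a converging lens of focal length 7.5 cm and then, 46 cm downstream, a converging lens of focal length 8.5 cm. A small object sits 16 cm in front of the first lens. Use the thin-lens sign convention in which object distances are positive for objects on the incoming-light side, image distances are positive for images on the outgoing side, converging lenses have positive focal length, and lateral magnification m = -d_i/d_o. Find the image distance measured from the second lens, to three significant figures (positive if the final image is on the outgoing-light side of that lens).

11.6 cm

First lens: d_i1 = 1/(1/7.5 - 1/16) = 14.118 cm.
The intermediate image is 14.118 cm to the right of lens 1, so d_o2 = L - d_i1 = 46 - 14.118 = 31.882 cm.
Second lens: d_i2 = 1/(1/8.5 - 1/(31.882)) = 11.590 cm.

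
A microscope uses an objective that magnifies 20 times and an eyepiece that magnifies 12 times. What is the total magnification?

240

The overall magnification of a compound microscope is the product of the objective and eyepiece magnifications:
M = M_obj x M_eye = 20 x 12 = 240.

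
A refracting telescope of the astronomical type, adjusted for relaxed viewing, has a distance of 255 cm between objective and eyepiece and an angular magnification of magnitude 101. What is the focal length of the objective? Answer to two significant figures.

250 cm

In normal adjustment the tube length equals f_obj + f_eye and |M| = f_obj/f_eye.
So f_obj = 101 f_eye and 101 f_eye + f_eye = 255 cm, giving f_eye = 255/102 = 2.500 cm and f_obj = 252.500 cm.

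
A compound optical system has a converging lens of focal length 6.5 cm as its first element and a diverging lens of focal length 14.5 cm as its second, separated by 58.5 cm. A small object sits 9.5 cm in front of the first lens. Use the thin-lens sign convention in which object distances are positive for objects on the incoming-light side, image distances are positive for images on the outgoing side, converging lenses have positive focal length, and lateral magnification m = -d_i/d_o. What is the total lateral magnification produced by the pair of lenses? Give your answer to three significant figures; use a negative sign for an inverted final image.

Applying the thin-lens equation to the first lens, 1/6.5 = 1/9.5 + 1/d_i1, which gives d_i1 = 20.583 cm.
Its lateral magnification is m_1 = -d_i1/d_o1 = -(20.583)/9.5 = -2.1667.
That image sits 37.917 cm in front of the second lens, so d_o2 = 37.917 cm.
Applying the thin-lens equation again with f_2 = -14.5 cm and d_o2 = 37.917 cm gives d_i2 = -10.489 cm.
m_2 = -(-10.489)/(37.917) = 0.2766.
Overall magnification: m = m_1 m_2 = -0.5994.

-0.599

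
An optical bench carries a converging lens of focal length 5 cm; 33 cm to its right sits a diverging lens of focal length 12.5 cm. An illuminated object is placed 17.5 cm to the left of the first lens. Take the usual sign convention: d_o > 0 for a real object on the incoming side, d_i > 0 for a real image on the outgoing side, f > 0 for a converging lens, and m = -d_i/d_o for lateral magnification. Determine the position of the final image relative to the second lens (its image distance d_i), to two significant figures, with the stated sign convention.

Lens 1: 1/d_i1 = 1/f_1 - 1/d_o1 = 1/5 - 1/17.5 = 0.14286 cm^-1, so d_i1 = 7.000 cm.
The intermediate image is 7.000 cm to the right of lens 1, so d_o2 = L - d_i1 = 33 - 7.000 = 26.000 cm.
Lens 2: 1/d_i2 = 1/f_2 - 1/d_o2 = 1/(-12.5) - 1/(26.000) = -0.11846 cm^-1, so d_i2 = -8.442 cm.

-8.4 cm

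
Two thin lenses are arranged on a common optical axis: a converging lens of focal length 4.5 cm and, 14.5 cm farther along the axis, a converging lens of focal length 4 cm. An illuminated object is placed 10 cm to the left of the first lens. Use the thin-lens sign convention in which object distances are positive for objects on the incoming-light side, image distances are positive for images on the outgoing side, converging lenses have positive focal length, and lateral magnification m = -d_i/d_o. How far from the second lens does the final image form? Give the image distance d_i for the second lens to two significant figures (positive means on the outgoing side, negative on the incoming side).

11 cm

First lens: d_i1 = 1/(1/4.5 - 1/10) = 8.182 cm.
The intermediate image is 8.182 cm to the right of lens 1, so d_o2 = L - d_i1 = 14.5 - 8.182 = 6.318 cm.
Second lens: d_i2 = 1/(1/4 - 1/(6.318)) = 10.902 cm.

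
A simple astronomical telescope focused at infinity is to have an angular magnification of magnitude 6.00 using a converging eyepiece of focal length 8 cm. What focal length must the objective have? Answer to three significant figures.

48.0 cm

|M| = f_obj/|f_eye|, so f_obj = |M| x |f_eye| = 6.0 x 8 = 48.000 cm.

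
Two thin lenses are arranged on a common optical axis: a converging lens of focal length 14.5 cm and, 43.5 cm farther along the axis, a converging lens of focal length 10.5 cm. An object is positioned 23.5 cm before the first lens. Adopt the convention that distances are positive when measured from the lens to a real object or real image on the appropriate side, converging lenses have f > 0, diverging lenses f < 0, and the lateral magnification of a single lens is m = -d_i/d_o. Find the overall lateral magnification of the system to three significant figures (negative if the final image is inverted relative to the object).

Lens 1: 1/d_i1 = 1/f_1 - 1/d_o1 = 1/14.5 - 1/23.5 = 0.02641 cm^-1, so d_i1 = 37.861 cm.
m_1 = -(37.861)/23.5 = -1.6111.
Object distance for lens 2: d_o2 = 43.5 - 37.861 = 5.639 cm.
Lens 2: 1/d_i2 = 1/f_2 - 1/d_o2 = 1/10.5 - 1/(5.639) = -0.08210 cm^-1, so d_i2 = -12.180 cm.
m_2 = -(-12.180)/(5.639) = 2.1600.
Total m = m_1 x m_2 = (-1.6111)(2.1600) = -3.4800.

-3.48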